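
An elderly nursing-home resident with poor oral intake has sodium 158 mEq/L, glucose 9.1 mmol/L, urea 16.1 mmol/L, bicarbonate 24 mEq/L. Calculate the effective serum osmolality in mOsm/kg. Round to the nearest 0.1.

325.1 mOsm/kg

Effective osmolality excludes urea (freely permeant across cell membranes):
2·Na + glucose
= 2·158 + 9.1
= 316 + 9.1
= 325.1 mOsm/kg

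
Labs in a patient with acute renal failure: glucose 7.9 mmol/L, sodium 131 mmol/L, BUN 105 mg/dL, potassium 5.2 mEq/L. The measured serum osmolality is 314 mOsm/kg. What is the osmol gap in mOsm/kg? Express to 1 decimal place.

6.6 mOsm/kg

Calculated osmolality = 2·Na + glucose + BUN/2.8
= 2·131 + 7.9 + 105/2.8
= 262 + 7.90 + 37.50
= 307.4 mOsm/kg ≈ 307.4 mOsm/kg
Osmolar gap = measured − calculated = 314 − 307.4 = 6.6 mOsm/kg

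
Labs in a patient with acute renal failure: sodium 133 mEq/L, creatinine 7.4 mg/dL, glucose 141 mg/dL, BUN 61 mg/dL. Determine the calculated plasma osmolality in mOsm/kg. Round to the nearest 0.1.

Calculated osmolality = 2·Na + glucose/18 + BUN/2.8
= 2·133 + 141/18 + 61/2.8
= 266 + 7.83 + 21.79
= 295.62 mOsm/kg

295.6 mOsm/kg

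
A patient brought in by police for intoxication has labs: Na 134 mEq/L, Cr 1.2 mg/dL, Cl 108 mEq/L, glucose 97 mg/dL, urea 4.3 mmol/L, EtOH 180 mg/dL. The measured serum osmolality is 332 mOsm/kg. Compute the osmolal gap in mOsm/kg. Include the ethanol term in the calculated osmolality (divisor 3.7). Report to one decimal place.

5.7 mOsm/kg

Calculated osmolality = 2·Na + glucose/18 + urea + ethanol/3.7
= 2·134 + 97/18 + 4.3 + 180/3.7
= 268 + 5.39 + 4.30 + 48.65
= 326.34 mOsm/kg ≈ 326.3 mOsm/kg
Osmolar gap = measured − calculated = 332 − 326.3 = 5.7 mOsm/kg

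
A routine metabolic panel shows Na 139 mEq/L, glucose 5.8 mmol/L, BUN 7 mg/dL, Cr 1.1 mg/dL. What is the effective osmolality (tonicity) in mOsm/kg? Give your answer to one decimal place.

283.8 mOsm/kg

Effective osmolality excludes urea (freely permeant across cell membranes):
2·Na + glucose
= 2·139 + 5.8
= 278 + 5.8
= 283.8 mOsm/kg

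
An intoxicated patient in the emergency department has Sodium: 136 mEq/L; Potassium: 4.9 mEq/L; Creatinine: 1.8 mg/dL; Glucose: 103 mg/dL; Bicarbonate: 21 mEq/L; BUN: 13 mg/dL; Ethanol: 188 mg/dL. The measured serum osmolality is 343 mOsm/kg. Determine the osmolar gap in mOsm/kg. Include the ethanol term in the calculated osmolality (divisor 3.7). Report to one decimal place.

9.8 mOsm/kg

Calculated osmolality = 2·Na + glucose/18 + BUN/2.8 + ethanol/3.7
= 2·136 + 103/18 + 13/2.8 + 188/3.7
= 272 + 5.72 + 4.64 + 50.81
= 333.17 mOsm/kg ≈ 333.2 mOsm/kg
Osmolar gap = measured − calculated = 343 − 333.2 = 9.8 mOsm/kg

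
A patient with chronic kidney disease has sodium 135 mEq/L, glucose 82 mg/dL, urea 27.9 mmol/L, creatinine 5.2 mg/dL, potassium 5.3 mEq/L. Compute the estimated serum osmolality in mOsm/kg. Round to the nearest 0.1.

Calculated osmolality = 2·Na + glucose/18 + urea
= 2·135 + 82/18 + 27.9
= 270 + 4.56 + 27.90
= 302.46 mOsm/kg

302.5 mOsm/kg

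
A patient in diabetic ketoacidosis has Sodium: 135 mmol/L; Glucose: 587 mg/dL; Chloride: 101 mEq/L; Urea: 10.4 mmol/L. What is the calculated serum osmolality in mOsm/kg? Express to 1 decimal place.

313.0 mOsm/kg

Calculated osmolality = 2·Na + glucose/18 + urea
= 2·135 + 587/18 + 10.4
= 270 + 32.61 + 10.40
= 313.01 mOsm/kg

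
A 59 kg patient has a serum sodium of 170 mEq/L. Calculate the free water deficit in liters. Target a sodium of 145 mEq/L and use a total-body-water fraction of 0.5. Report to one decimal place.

5.1 L

TBW = 0.5 · 59 = 29.5 L
Free water deficit = TBW · (Na/145 − 1)
= 29.5 · (170/145 − 1)
= 29.5 · 0.1724
= 5.09 L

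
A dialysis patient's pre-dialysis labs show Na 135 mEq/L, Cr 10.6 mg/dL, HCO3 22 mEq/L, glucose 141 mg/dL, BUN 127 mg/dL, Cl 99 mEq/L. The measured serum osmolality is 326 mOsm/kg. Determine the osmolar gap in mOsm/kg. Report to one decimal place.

2.8 mOsm/kg

Calculated osmolality = 2·Na + glucose/18 + BUN/2.8
= 2·135 + 141/18 + 127/2.8
= 270 + 7.83 + 45.36
= 323.19 mOsm/kg ≈ 323.2 mOsm/kg
Osmolar gap = measured − calculated = 326 − 323.2 = 2.8 mOsm/kg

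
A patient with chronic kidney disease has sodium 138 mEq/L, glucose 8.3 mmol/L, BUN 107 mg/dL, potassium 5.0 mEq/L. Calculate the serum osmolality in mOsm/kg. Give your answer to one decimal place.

322.5 mOsm/kg

Calculated osmolality = 2·Na + glucose + BUN/2.8
= 2·138 + 8.3 + 107/2.8
= 276 + 8.30 + 38.21
= 322.51 mOsm/kg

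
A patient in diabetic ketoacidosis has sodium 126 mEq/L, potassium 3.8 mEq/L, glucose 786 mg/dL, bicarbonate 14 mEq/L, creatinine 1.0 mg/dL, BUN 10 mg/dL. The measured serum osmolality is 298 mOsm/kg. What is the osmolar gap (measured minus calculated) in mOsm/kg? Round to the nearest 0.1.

-1.2 mOsm/kg

Calculated osmolality = 2·Na + glucose/18 + BUN/2.8
= 2·126 + 786/18 + 10/2.8
= 252 + 43.67 + 3.57
= 299.24 mOsm/kg ≈ 299.2 mOsm/kg
Osmolar gap = measured − calculated = 298 − 299.2 = -1.2 mOsm/kg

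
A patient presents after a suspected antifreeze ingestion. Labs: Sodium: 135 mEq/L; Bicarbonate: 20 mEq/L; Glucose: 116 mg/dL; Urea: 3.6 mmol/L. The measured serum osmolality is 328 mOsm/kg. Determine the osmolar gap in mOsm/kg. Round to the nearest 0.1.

48.0 mOsm/kg

Calculated osmolality = 2·Na + glucose/18 + urea
= 2·135 + 116/18 + 3.6
= 270 + 6.44 + 3.60
= 280.04 mOsm/kg ≈ 280.0 mOsm/kg
Osmolar gap = measured − calculated = 328 − 280.0 = 48.0 mOsm/kg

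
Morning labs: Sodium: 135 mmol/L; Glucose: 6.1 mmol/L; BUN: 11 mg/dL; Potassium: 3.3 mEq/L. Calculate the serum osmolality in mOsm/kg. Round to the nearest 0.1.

Calculated osmolality = 2·Na + glucose + BUN/2.8
= 2·135 + 6.1 + 11/2.8
= 270 + 6.10 + 3.93
= 280.03 mOsm/kg

280.0 mOsm/kg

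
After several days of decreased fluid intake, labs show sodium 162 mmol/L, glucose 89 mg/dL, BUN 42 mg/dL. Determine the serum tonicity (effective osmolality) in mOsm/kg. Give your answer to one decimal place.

Effective osmolality excludes urea (freely permeant across cell membranes):
2·Na + glucose/18
= 2·162 + 89/18
= 324 + 4.94
= 328.94 mOsm/kg

328.9 mOsm/kg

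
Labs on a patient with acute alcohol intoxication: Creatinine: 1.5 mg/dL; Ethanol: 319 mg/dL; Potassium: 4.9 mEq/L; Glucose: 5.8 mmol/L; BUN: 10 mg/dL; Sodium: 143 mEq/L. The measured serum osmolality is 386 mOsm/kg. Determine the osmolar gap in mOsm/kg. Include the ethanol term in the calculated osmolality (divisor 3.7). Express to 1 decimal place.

4.4 mOsm/kg

Calculated osmolality = 2·Na + glucose + BUN/2.8 + ethanol/3.7
= 2·143 + 5.8 + 10/2.8 + 319/3.7
= 286 + 5.80 + 3.57 + 86.22
= 381.59 mOsm/kg ≈ 381.6 mOsm/kg
Osmolar gap = measured − calculated = 386 − 381.6 = 4.4 mOsm/kg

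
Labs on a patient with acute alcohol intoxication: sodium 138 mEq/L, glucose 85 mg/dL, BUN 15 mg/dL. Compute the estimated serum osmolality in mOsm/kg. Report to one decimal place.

286.1 mOsm/kg

Calculated osmolality = 2·Na + glucose/18 + BUN/2.8
= 2·138 + 85/18 + 15/2.8
= 276 + 4.72 + 5.36
= 286.08 mOsm/kg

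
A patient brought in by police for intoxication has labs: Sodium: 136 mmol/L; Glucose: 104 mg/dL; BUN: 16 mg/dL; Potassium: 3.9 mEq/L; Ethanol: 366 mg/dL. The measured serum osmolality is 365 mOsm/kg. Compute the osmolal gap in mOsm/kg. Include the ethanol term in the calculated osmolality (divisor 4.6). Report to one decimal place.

Calculated osmolality = 2·Na + glucose/18 + BUN/2.8 + ethanol/4.6
= 2·136 + 104/18 + 16/2.8 + 366/4.6
= 272 + 5.78 + 5.71 + 79.57
= 363.06 mOsm/kg ≈ 363.1 mOsm/kg
Osmolar gap = measured − calculated = 365 − 363.1 = 1.9 mOsm/kg

1.9 mOsm/kg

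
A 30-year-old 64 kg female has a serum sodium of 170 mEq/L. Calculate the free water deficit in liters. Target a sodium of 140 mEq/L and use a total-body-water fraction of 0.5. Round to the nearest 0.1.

TBW = 0.5 · 64 = 32 L
Free water deficit = TBW · (Na/140 − 1)
= 32 · (170/140 − 1)
= 32 · 0.2143
= 6.86 L

6.9 L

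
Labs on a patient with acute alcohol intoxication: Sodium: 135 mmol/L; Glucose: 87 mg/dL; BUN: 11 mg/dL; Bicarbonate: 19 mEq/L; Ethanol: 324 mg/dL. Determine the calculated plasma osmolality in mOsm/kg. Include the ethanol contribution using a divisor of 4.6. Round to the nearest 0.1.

Calculated osmolality = 2·Na + glucose/18 + BUN/2.8 + ethanol/4.6
= 2·135 + 87/18 + 11/2.8 + 324/4.6
= 270 + 4.83 + 3.93 + 70.43
= 349.19 mOsm/kg

349.2 mOsm/kg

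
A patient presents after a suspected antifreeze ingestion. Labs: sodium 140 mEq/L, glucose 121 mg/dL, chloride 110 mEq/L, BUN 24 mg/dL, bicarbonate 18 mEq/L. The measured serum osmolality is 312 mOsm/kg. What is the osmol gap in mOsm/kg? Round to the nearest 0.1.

Calculated osmolality = 2·Na + glucose/18 + BUN/2.8
= 2·140 + 121/18 + 24/2.8
= 280 + 6.72 + 8.57
= 295.29 mOsm/kg ≈ 295.3 mOsm/kg
Osmolar gap = measured − calculated = 312 − 295.3 = 16.7 mOsm/kg

16.7 mOsm/kg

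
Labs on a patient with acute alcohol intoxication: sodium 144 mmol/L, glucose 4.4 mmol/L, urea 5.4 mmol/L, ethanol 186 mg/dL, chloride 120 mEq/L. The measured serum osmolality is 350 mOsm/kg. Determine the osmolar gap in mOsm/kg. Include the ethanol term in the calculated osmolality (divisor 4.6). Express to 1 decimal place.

11.8 mOsm/kg

Calculated osmolality = 2·Na + glucose + urea + ethanol/4.6
= 2·144 + 4.4 + 5.4 + 186/4.6
= 288 + 4.40 + 5.40 + 40.43
= 338.23 mOsm/kg ≈ 338.2 mOsm/kg
Osmolar gap = measured − calculated = 350 − 338.2 = 11.8 mOsm/kg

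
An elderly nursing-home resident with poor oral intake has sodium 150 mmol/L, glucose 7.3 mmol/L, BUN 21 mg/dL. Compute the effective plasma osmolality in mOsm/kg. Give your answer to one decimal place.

307.3 mOsm/kg

Effective osmolality excludes urea (freely permeant across cell membranes):
2·Na + glucose
= 2·150 + 7.3
= 300 + 7.3
= 307.3 mOsm/kg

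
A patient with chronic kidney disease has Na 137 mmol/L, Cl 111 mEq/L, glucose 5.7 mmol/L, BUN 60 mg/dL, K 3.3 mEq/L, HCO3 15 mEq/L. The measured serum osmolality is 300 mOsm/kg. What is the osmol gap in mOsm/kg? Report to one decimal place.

Calculated osmolality = 2·Na + glucose + BUN/2.8
= 2·137 + 5.7 + 60/2.8
= 274 + 5.70 + 21.43
= 301.13 mOsm/kg ≈ 301.1 mOsm/kg
Osmolar gap = measured − calculated = 300 − 301.1 = -1.1 mOsm/kg

-1.1 mOsm/kg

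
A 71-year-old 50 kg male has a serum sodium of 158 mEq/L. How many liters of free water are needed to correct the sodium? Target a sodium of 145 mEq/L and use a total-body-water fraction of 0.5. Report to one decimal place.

2.2 L

TBW = 0.5 · 50 = 25 L
Free water deficit = TBW · (Na/145 − 1)
= 25 · (158/145 − 1)
= 25 · 0.0897
= 2.24 L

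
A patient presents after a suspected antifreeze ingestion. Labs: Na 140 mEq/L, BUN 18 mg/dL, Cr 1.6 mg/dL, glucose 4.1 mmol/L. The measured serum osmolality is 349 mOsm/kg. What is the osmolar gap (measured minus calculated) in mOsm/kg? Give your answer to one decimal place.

58.5 mOsm/kg

Calculated osmolality = 2·Na + glucose + BUN/2.8
= 2·140 + 4.1 + 18/2.8
= 280 + 4.10 + 6.43
= 290.53 mOsm/kg ≈ 290.5 mOsm/kg
Osmolar gap = measured − calculated = 349 − 290.5 = 58.5 mOsm/kg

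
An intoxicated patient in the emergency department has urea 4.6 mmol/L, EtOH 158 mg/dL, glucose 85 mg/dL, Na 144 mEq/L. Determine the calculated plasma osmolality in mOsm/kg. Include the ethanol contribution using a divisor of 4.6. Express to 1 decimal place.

331.7 mOsm/kg

Calculated osmolality = 2·Na + glucose/18 + urea + ethanol/4.6
= 2·144 + 85/18 + 4.6 + 158/4.6
= 288 + 4.72 + 4.60 + 34.35
= 331.67 mOsm/kg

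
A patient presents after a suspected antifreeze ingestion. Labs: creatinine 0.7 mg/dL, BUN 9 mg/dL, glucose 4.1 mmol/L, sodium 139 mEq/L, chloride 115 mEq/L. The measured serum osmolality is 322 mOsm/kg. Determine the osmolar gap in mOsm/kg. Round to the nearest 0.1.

36.7 mOsm/kg

Calculated osmolality = 2·Na + glucose + BUN/2.8
= 2·139 + 4.1 + 9/2.8
= 278 + 4.10 + 3.21
= 285.31 mOsm/kg ≈ 285.3 mOsm/kg
Osmolar gap = measured − calculated = 322 − 285.3 = 36.7 mOsm/kg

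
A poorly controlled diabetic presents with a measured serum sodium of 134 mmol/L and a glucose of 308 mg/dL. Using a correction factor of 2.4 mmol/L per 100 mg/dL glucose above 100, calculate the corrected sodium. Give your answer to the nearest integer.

139 mmol/L

Corrected Na = measured Na + 2.4 · (glucose − 100)/100
= 134 + 2.4 · (308 − 100)/100
= 134 + 5
= 139 mmol/L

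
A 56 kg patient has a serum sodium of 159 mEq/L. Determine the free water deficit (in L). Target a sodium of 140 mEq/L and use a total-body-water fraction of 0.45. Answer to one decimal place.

TBW = 0.45 · 56 = 25.2 L
Free water deficit = TBW · (Na/140 − 1)
= 25.2 · (159/140 − 1)
= 25.2 · 0.1357
= 3.42 L

3.4 L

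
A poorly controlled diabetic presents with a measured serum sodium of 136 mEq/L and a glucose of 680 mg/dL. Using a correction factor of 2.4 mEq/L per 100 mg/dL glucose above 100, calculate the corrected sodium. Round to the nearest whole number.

Corrected Na = measured Na + 2.4 · (glucose − 100)/100
= 136 + 2.4 · (680 − 100)/100
= 136 + 13.9
= 149.9 mEq/L

150 mEq/L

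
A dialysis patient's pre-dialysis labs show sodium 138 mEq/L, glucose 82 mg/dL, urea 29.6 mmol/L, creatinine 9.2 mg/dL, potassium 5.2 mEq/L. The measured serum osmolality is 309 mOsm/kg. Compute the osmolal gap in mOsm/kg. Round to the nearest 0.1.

Calculated osmolality = 2·Na + glucose/18 + urea
= 2·138 + 82/18 + 29.6
= 276 + 4.56 + 29.60
= 310.16 mOsm/kg ≈ 310.2 mOsm/kg
Osmolar gap = measured − calculated = 309 − 310.2 = -1.2 mOsm/kg

-1.2 mOsm/kg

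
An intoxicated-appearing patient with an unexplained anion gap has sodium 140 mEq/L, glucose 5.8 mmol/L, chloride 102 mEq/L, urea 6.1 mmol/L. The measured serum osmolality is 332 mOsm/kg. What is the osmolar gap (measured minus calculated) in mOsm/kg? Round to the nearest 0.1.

40.1 mOsm/kg

Calculated osmolality = 2·Na + glucose + urea
= 2·140 + 5.8 + 6.1
= 280 + 5.80 + 6.10
= 291.9 mOsm/kg ≈ 291.9 mOsm/kg
Osmolar gap = measured − calculated = 332 − 291.9 = 40.1 mOsm/kg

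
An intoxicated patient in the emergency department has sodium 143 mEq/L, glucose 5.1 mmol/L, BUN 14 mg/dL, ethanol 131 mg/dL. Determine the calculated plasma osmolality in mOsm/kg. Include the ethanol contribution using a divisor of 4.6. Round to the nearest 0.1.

324.6 mOsm/kg

Calculated osmolality = 2·Na + glucose + BUN/2.8 + ethanol/4.6
= 2·143 + 5.1 + 14/2.8 + 131/4.6
= 286 + 5.10 + 5 + 28.48
= 324.58 mOsm/kg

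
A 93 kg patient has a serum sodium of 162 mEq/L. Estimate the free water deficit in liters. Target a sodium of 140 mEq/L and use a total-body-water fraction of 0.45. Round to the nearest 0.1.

6.6 L

TBW = 0.45 · 93 = 41.85 L
Free water deficit = TBW · (Na/140 − 1)
= 41.85 · (162/140 − 1)
= 41.85 · 0.1571
= 6.57 L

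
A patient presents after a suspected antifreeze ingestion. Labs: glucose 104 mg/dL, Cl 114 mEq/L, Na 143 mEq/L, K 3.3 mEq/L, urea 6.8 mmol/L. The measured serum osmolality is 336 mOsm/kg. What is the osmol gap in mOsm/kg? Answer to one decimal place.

37.4 mOsm/kg

Calculated osmolality = 2·Na + glucose/18 + urea
= 2·143 + 104/18 + 6.8
= 286 + 5.78 + 6.80
= 298.58 mOsm/kg ≈ 298.6 mOsm/kg
Osmolar gap = measured − calculated = 336 − 298.6 = 37.4 mOsm/kg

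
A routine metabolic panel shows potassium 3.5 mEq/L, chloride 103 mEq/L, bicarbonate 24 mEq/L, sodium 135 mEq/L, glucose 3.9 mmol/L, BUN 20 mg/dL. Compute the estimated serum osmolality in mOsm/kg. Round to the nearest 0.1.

281.0 mOsm/kg

Calculated osmolality = 2·Na + glucose + BUN/2.8
= 2·135 + 3.9 + 20/2.8
= 270 + 3.90 + 7.14
= 281.04 mOsm/kg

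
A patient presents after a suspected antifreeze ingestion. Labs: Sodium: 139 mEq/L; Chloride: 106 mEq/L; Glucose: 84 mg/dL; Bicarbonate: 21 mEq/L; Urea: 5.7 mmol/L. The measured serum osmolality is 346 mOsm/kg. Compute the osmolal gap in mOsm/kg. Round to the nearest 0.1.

57.6 mOsm/kg

Calculated osmolality = 2·Na + glucose/18 + urea
= 2·139 + 84/18 + 5.7
= 278 + 4.67 + 5.70
= 288.37 mOsm/kg ≈ 288.4 mOsm/kg
Osmolar gap = measured − calculated = 346 − 288.4 = 57.6 mOsm/kg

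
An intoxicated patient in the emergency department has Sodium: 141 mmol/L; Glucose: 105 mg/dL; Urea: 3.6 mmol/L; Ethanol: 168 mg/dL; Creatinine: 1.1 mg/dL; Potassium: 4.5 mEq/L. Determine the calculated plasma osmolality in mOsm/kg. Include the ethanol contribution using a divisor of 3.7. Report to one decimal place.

336.8 mOsm/kg

Calculated osmolality = 2·Na + glucose/18 + urea + ethanol/3.7
= 2·141 + 105/18 + 3.6 + 168/3.7
= 282 + 5.83 + 3.60 + 45.41
= 336.84 mOsm/kg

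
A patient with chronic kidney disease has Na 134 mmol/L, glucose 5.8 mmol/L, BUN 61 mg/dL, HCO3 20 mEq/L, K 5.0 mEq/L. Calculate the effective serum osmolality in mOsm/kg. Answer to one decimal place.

273.8 mOsm/kg

Effective osmolality excludes urea (freely permeant across cell membranes):
2·Na + glucose
= 2·134 + 5.8
= 268 + 5.8
= 273.8 mOsm/kg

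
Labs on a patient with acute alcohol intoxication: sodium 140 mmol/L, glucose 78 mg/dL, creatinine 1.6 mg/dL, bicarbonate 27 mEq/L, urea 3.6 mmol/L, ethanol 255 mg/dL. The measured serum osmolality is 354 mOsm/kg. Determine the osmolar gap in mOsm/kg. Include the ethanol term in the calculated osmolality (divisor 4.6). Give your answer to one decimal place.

10.6 mOsm/kg

Calculated osmolality = 2·Na + glucose/18 + urea + ethanol/4.6
= 2·140 + 78/18 + 3.6 + 255/4.6
= 280 + 4.33 + 3.60 + 55.43
= 343.36 mOsm/kg ≈ 343.4 mOsm/kg
Osmolar gap = measured − calculated = 354 − 343.4 = 10.6 mOsm/kg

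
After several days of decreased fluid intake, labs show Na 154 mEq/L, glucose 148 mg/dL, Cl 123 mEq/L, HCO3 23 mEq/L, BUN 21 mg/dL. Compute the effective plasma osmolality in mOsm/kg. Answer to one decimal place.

Effective osmolality excludes urea (freely permeant across cell membranes):
2·Na + glucose/18
= 2·154 + 148/18
= 308 + 8.22
= 316.22 mOsm/kg

316.2 mOsm/kg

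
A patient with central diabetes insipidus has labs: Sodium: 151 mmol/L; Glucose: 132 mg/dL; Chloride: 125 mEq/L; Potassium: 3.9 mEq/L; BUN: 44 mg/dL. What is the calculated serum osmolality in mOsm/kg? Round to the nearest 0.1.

325.0 mOsm/kg

Calculated osmolality = 2·Na + glucose/18 + BUN/2.8
= 2·151 + 132/18 + 44/2.8
= 302 + 7.33 + 15.71
= 325.04 mOsm/kg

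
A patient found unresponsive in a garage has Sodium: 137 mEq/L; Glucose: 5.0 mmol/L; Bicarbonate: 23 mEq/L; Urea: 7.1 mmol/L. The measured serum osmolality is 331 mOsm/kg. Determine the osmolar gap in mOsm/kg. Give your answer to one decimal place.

44.9 mOsm/kg

Calculated osmolality = 2·Na + glucose + urea
= 2·137 + 5 + 7.1
= 274 + 5 + 7.10
= 286.1 mOsm/kg ≈ 286.1 mOsm/kg
Osmolar gap = measured − calculated = 331 − 286.1 = 44.9 mOsm/kg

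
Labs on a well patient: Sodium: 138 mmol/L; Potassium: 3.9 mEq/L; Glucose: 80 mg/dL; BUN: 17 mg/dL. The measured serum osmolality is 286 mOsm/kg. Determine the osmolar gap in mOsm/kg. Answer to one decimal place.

Calculated osmolality = 2·Na + glucose/18 + BUN/2.8
= 2·138 + 80/18 + 17/2.8
= 276 + 4.44 + 6.07
= 286.51 mOsm/kg ≈ 286.5 mOsm/kg
Osmolar gap = measured − calculated = 286 − 286.5 = -0.5 mOsm/kg

-0.5 mOsm/kg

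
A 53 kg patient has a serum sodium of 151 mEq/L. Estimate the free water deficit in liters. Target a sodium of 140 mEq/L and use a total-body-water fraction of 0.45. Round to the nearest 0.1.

TBW = 0.45 · 53 = 23.85 L
Free water deficit = TBW · (Na/140 − 1)
= 23.85 · (151/140 − 1)
= 23.85 · 0.0786
= 1.87 L

1.9 L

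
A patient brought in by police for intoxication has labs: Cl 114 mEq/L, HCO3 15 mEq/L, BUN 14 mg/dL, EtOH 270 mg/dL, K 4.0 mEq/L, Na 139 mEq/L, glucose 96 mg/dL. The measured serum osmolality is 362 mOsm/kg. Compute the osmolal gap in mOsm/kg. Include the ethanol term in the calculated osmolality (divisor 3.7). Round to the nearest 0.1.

Calculated osmolality = 2·Na + glucose/18 + BUN/2.8 + ethanol/3.7
= 2·139 + 96/18 + 14/2.8 + 270/3.7
= 278 + 5.33 + 5 + 72.97
= 361.3 mOsm/kg ≈ 361.3 mOsm/kg
Osmolar gap = measured − calculated = 362 − 361.3 = 0.7 mOsm/kg

0.7 mOsm/kg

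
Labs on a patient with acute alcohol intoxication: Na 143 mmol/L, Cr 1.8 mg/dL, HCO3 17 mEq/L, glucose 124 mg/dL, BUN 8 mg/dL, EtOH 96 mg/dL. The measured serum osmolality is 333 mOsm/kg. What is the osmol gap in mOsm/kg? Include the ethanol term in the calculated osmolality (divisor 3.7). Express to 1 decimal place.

11.3 mOsm/kg

Calculated osmolality = 2·Na + glucose/18 + BUN/2.8 + ethanol/3.7
= 2·143 + 124/18 + 8/2.8 + 96/3.7
= 286 + 6.89 + 2.86 + 25.95
= 321.7 mOsm/kg ≈ 321.7 mOsm/kg
Osmolar gap = measured − calculated = 333 − 321.7 = 11.3 mOsm/kg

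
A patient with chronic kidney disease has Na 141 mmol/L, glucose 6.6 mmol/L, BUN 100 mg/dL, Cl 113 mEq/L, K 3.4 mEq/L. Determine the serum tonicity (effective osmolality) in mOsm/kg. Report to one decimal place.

288.6 mOsm/kg

Effective osmolality excludes urea (freely permeant across cell membranes):
2·Na + glucose
= 2·141 + 6.6
= 282 + 6.6
= 288.6 mOsm/kg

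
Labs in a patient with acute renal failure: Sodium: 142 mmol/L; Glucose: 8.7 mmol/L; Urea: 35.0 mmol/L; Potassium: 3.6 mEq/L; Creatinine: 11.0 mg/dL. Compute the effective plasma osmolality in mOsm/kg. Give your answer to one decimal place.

292.7 mOsm/kg

Effective osmolality excludes urea (freely permeant across cell membranes):
2·Na + glucose
= 2·142 + 8.7
= 284 + 8.7
= 292.7 mOsm/kg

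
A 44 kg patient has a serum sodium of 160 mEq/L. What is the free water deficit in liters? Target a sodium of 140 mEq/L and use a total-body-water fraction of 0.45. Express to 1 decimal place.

2.8 L

TBW = 0.45 · 44 = 19.8 L
Free water deficit = TBW · (Na/140 − 1)
= 19.8 · (160/140 − 1)
= 19.8 · 0.1429
= 2.83 L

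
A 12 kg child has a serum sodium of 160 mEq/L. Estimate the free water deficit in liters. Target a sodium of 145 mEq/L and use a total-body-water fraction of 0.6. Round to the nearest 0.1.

0.7 L

TBW = 0.6 · 12 = 7.2 L
Free water deficit = TBW · (Na/145 − 1)
= 7.2 · (160/145 − 1)
= 7.2 · 0.1034
= 0.74 L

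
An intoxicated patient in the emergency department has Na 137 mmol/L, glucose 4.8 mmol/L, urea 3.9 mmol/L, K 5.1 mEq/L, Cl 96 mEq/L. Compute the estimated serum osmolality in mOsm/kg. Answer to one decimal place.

282.7 mOsm/kg

Calculated osmolality = 2·Na + glucose + urea
= 2·137 + 4.8 + 3.9
= 274 + 4.80 + 3.90
= 282.7 mOsm/kg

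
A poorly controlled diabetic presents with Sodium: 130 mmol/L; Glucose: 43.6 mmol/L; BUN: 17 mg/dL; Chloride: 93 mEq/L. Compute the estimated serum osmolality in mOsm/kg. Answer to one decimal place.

309.7 mOsm/kg

Calculated osmolality = 2·Na + glucose + BUN/2.8
= 2·130 + 43.6 + 17/2.8
= 260 + 43.60 + 6.07
= 309.67 mOsm/kg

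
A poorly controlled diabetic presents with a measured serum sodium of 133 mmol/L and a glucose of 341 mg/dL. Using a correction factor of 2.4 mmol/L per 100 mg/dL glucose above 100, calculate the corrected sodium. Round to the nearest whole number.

139 mmol/L

Corrected Na = measured Na + 2.4 · (glucose − 100)/100
= 133 + 2.4 · (341 − 100)/100
= 133 + 5.8
= 138.8 mmol/L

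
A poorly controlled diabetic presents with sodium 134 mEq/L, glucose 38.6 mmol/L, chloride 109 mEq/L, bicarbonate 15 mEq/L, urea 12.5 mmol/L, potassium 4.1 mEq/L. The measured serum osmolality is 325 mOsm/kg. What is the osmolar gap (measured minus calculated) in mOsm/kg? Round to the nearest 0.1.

5.9 mOsm/kg

Calculated osmolality = 2·Na + glucose + urea
= 2·134 + 38.6 + 12.5
= 268 + 38.60 + 12.50
= 319.1 mOsm/kg ≈ 319.1 mOsm/kg
Osmolar gap = measured − calculated = 325 − 319.1 = 5.9 mOsm/kg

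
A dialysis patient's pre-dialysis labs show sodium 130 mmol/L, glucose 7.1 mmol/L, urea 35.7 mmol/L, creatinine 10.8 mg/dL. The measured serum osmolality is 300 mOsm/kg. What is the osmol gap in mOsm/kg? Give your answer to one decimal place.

-2.8 mOsm/kg

Calculated osmolality = 2·Na + glucose + urea
= 2·130 + 7.1 + 35.7
= 260 + 7.10 + 35.70
= 302.8 mOsm/kg ≈ 302.8 mOsm/kg
Osmolar gap = measured − calculated = 300 − 302.8 = -2.8 mOsm/kg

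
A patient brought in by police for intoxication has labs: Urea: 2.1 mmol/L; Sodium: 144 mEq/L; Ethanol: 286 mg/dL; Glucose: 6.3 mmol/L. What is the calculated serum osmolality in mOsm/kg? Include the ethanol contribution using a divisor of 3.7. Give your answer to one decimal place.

373.7 mOsm/kg

Calculated osmolality = 2·Na + glucose + urea + ethanol/3.7
= 2·144 + 6.3 + 2.1 + 286/3.7
= 288 + 6.30 + 2.10 + 77.30
= 373.7 mOsm/kg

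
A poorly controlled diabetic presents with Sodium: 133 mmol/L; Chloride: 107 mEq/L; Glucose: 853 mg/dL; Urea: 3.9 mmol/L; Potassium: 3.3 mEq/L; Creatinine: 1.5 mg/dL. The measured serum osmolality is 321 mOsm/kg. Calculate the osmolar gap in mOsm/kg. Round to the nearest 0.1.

Calculated osmolality = 2·Na + glucose/18 + urea
= 2·133 + 853/18 + 3.9
= 266 + 47.39 + 3.90
= 317.29 mOsm/kg ≈ 317.3 mOsm/kg
Osmolar gap = measured − calculated = 321 − 317.3 = 3.7 mOsm/kg

3.7 mOsm/kg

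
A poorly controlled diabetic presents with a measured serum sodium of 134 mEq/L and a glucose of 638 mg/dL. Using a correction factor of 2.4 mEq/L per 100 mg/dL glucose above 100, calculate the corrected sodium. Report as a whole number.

Corrected Na = measured Na + 2.4 · (glucose − 100)/100
= 134 + 2.4 · (638 − 100)/100
= 134 + 12.9
= 146.9 mEq/L

147 mEq/L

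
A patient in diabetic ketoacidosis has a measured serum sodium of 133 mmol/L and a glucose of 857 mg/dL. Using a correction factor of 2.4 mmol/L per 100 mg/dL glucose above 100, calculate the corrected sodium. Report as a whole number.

Corrected Na = measured Na + 2.4 · (glucose − 100)/100
= 133 + 2.4 · (857 − 100)/100
= 133 + 18.2
= 151.2 mmol/L

151 mmol/L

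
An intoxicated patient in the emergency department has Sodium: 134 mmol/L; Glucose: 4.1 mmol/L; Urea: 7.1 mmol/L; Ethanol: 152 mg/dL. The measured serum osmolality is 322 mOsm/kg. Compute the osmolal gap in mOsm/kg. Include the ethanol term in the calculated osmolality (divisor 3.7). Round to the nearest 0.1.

Calculated osmolality = 2·Na + glucose + urea + ethanol/3.7
= 2·134 + 4.1 + 7.1 + 152/3.7
= 268 + 4.10 + 7.10 + 41.08
= 320.28 mOsm/kg ≈ 320.3 mOsm/kg
Osmolar gap = measured − calculated = 322 − 320.3 = 1.7 mOsm/kg

1.7 mOsm/kg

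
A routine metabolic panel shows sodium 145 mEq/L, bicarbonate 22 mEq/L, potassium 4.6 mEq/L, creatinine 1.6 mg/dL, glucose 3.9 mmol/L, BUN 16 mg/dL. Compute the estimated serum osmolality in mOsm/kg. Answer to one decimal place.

299.6 mOsm/kg

Calculated osmolality = 2·Na + glucose + BUN/2.8
= 2·145 + 3.9 + 16/2.8
= 290 + 3.90 + 5.71
= 299.61 mOsm/kg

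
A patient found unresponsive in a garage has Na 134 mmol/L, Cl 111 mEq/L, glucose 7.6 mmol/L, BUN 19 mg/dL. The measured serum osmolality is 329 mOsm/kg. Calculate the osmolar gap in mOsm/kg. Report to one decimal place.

Calculated osmolality = 2·Na + glucose + BUN/2.8
= 2·134 + 7.6 + 19/2.8
= 268 + 7.60 + 6.79
= 282.39 mOsm/kg ≈ 282.4 mOsm/kg
Osmolar gap = measured − calculated = 329 − 282.4 = 46.6 mOsm/kg

46.6 mOsm/kg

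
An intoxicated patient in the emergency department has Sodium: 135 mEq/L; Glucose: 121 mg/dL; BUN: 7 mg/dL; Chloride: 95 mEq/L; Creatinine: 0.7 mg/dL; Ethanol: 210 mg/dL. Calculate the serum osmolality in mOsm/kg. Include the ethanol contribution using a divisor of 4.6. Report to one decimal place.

Calculated osmolality = 2·Na + glucose/18 + BUN/2.8 + ethanol/4.6
= 2·135 + 121/18 + 7/2.8 + 210/4.6
= 270 + 6.72 + 2.50 + 45.65
= 324.87 mOsm/kg

324.9 mOsm/kg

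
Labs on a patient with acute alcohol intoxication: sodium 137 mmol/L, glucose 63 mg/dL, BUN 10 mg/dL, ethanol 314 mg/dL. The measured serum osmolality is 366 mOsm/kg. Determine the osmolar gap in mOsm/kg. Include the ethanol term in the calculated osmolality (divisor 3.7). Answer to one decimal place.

0.1 mOsm/kg

Calculated osmolality = 2·Na + glucose/18 + BUN/2.8 + ethanol/3.7
= 2·137 + 63/18 + 10/2.8 + 314/3.7
= 274 + 3.50 + 3.57 + 84.86
= 365.93 mOsm/kg ≈ 365.9 mOsm/kg
Osmolar gap = measured − calculated = 366 − 365.9 = 0.1 mOsm/kg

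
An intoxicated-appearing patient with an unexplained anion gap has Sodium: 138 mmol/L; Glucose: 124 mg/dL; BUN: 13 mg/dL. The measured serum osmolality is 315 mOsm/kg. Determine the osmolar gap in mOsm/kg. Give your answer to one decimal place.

Calculated osmolality = 2·Na + glucose/18 + BUN/2.8
= 2·138 + 124/18 + 13/2.8
= 276 + 6.89 + 4.64
= 287.53 mOsm/kg ≈ 287.5 mOsm/kg
Osmolar gap = measured − calculated = 315 − 287.5 = 27.5 mOsm/kg

27.5 mOsm/kg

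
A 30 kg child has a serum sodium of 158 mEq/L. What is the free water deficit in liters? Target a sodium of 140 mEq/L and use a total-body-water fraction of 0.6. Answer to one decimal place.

2.3 L

TBW = 0.6 · 30 = 18 L
Free water deficit = TBW · (Na/140 − 1)
= 18 · (158/140 − 1)
= 18 · 0.1286
= 2.31 L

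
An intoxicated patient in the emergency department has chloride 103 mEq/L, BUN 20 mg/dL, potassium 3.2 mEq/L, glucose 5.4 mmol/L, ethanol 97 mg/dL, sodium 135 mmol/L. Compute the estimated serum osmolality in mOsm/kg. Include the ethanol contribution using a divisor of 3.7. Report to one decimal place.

308.8 mOsm/kg

Calculated osmolality = 2·Na + glucose + BUN/2.8 + ethanol/3.7
= 2·135 + 5.4 + 20/2.8 + 97/3.7
= 270 + 5.40 + 7.14 + 26.22
= 308.76 mOsm/kg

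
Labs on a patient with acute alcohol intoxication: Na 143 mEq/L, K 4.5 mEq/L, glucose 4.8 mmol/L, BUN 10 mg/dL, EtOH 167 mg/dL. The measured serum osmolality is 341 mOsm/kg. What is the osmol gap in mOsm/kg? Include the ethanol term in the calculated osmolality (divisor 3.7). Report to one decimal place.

1.5 mOsm/kg

Calculated osmolality = 2·Na + glucose + BUN/2.8 + ethanol/3.7
= 2·143 + 4.8 + 10/2.8 + 167/3.7
= 286 + 4.80 + 3.57 + 45.14
= 339.51 mOsm/kg ≈ 339.5 mOsm/kg
Osmolar gap = measured − calculated = 341 − 339.5 = 1.5 mOsm/kg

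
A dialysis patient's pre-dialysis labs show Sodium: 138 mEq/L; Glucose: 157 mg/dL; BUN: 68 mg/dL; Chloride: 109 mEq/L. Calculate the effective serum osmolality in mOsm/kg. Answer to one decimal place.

Effective osmolality excludes urea (freely permeant across cell membranes):
2·Na + glucose/18
= 2·138 + 157/18
= 276 + 8.72
= 284.72 mOsm/kg

284.7 mOsm/kg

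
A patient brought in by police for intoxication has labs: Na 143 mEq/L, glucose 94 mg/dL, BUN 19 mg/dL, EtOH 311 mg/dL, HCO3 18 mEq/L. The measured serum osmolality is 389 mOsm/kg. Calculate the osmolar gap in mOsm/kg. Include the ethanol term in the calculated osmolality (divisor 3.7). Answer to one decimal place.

6.9 mOsm/kg

Calculated osmolality = 2·Na + glucose/18 + BUN/2.8 + ethanol/3.7
= 2·143 + 94/18 + 19/2.8 + 311/3.7
= 286 + 5.22 + 6.79 + 84.05
= 382.06 mOsm/kg ≈ 382.1 mOsm/kg
Osmolar gap = measured − calculated = 389 − 382.1 = 6.9 mOsm/kg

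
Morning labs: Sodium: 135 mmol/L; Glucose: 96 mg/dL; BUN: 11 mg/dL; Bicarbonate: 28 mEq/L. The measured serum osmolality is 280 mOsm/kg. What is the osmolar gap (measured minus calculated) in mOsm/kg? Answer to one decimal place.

Calculated osmolality = 2·Na + glucose/18 + BUN/2.8
= 2·135 + 96/18 + 11/2.8
= 270 + 5.33 + 3.93
= 279.26 mOsm/kg ≈ 279.3 mOsm/kg
Osmolar gap = measured − calculated = 280 − 279.3 = 0.7 mOsm/kg

0.7 mOsm/kg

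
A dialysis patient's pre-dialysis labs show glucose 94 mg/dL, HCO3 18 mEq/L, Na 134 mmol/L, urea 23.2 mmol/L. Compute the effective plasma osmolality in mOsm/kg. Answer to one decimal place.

Effective osmolality excludes urea (freely permeant across cell membranes):
2·Na + glucose/18
= 2·134 + 94/18
= 268 + 5.22
= 273.22 mOsm/kg

273.2 mOsm/kg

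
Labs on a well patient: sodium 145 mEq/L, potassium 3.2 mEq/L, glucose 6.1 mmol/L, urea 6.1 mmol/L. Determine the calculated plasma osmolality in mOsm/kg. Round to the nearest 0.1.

302.2 mOsm/kg

Calculated osmolality = 2·Na + glucose + urea
= 2·145 + 6.1 + 6.1
= 290 + 6.10 + 6.10
= 302.2 mOsm/kg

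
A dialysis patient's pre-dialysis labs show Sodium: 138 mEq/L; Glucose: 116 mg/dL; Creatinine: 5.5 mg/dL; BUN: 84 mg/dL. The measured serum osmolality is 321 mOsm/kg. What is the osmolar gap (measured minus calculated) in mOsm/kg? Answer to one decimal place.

Calculated osmolality = 2·Na + glucose/18 + BUN/2.8
= 2·138 + 116/18 + 84/2.8
= 276 + 6.44 + 30
= 312.44 mOsm/kg ≈ 312.4 mOsm/kg
Osmolar gap = measured − calculated = 321 − 312.4 = 8.6 mOsm/kg

8.6 mOsm/kg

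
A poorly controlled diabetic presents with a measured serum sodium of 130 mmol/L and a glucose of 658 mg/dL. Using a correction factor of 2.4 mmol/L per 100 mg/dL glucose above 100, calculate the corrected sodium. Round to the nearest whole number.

143 mmol/L

Corrected Na = measured Na + 2.4 · (glucose − 100)/100
= 130 + 2.4 · (658 − 100)/100
= 130 + 13.4
= 143.4 mmol/L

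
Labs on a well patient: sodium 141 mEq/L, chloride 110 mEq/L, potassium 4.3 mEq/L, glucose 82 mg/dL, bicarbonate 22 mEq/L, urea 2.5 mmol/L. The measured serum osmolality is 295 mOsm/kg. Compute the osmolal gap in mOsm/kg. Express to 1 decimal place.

5.9 mOsm/kg

Calculated osmolality = 2·Na + glucose/18 + urea
= 2·141 + 82/18 + 2.5
= 282 + 4.56 + 2.50
= 289.06 mOsm/kg ≈ 289.1 mOsm/kg
Osmolar gap = measured − calculated = 295 − 289.1 = 5.9 mOsm/kg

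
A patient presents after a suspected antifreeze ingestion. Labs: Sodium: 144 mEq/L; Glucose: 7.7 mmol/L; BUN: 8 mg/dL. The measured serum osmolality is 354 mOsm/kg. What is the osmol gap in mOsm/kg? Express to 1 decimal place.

55.4 mOsm/kg

Calculated osmolality = 2·Na + glucose + BUN/2.8
= 2·144 + 7.7 + 8/2.8
= 288 + 7.70 + 2.86
= 298.56 mOsm/kg ≈ 298.6 mOsm/kg
Osmolar gap = measured − calculated = 354 − 298.6 = 55.4 mOsm/kg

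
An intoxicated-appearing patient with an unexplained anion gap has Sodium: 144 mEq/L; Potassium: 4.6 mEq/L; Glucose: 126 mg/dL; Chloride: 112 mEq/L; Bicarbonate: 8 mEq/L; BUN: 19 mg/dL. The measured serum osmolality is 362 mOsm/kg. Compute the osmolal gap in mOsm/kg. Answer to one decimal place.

Calculated osmolality = 2·Na + glucose/18 + BUN/2.8
= 2·144 + 126/18 + 19/2.8
= 288 + 7 + 6.79
= 301.79 mOsm/kg ≈ 301.8 mOsm/kg
Osmolar gap = measured − calculated = 362 − 301.8 = 60.2 mOsm/kg

60.2 mOsm/kg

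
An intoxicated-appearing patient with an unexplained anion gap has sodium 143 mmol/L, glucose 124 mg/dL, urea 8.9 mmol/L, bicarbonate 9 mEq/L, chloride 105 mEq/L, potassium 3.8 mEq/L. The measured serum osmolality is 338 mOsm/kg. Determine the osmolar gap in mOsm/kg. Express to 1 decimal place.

Calculated osmolality = 2·Na + glucose/18 + urea
= 2·143 + 124/18 + 8.9
= 286 + 6.89 + 8.90
= 301.79 mOsm/kg ≈ 301.8 mOsm/kg
Osmolar gap = measured − calculated = 338 − 301.8 = 36.2 mOsm/kg

36.2 mOsm/kg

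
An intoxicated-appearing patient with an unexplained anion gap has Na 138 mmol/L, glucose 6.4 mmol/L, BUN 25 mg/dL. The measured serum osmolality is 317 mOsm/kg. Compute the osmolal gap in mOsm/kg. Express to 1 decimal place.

Calculated osmolality = 2·Na + glucose + BUN/2.8
= 2·138 + 6.4 + 25/2.8
= 276 + 6.40 + 8.93
= 291.33 mOsm/kg ≈ 291.3 mOsm/kg
Osmolar gap = measured − calculated = 317 − 291.3 = 25.7 mOsm/kg

25.7 mOsm/kg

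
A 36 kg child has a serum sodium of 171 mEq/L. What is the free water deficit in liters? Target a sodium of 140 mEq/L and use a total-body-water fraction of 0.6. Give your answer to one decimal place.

4.8 L

TBW = 0.6 · 36 = 21.6 L
Free water deficit = TBW · (Na/140 − 1)
= 21.6 · (171/140 − 1)
= 21.6 · 0.2214
= 4.78 L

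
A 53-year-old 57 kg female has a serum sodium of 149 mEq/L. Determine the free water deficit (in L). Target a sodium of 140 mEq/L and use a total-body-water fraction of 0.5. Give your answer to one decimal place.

1.8 L

TBW = 0.5 · 57 = 28.5 L
Free water deficit = TBW · (Na/140 − 1)
= 28.5 · (149/140 − 1)
= 28.5 · 0.0643
= 1.83 L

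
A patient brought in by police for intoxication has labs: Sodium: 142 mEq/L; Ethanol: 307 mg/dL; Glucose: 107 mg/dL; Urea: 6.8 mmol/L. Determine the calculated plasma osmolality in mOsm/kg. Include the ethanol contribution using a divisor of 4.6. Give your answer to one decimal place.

363.5 mOsm/kg

Calculated osmolality = 2·Na + glucose/18 + urea + ethanol/4.6
= 2·142 + 107/18 + 6.8 + 307/4.6
= 284 + 5.94 + 6.80 + 66.74
= 363.48 mOsm/kg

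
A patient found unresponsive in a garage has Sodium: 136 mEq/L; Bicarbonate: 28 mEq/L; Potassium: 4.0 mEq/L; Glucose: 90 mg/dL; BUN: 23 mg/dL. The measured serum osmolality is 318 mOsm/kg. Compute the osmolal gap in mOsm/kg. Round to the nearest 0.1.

Calculated osmolality = 2·Na + glucose/18 + BUN/2.8
= 2·136 + 90/18 + 23/2.8
= 272 + 5 + 8.21
= 285.21 mOsm/kg ≈ 285.2 mOsm/kg
Osmolar gap = measured − calculated = 318 − 285.2 = 32.8 mOsm/kg

32.8 mOsm/kg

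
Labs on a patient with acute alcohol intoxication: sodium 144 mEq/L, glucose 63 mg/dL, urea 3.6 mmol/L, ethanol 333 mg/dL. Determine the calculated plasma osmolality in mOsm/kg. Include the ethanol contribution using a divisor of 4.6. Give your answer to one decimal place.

367.5 mOsm/kg

Calculated osmolality = 2·Na + glucose/18 + urea + ethanol/4.6
= 2·144 + 63/18 + 3.6 + 333/4.6
= 288 + 3.50 + 3.60 + 72.39
= 367.49 mOsm/kg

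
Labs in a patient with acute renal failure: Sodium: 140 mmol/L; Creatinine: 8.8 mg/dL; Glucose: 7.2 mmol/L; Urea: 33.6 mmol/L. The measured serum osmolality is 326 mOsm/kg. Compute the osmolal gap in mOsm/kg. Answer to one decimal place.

5.2 mOsm/kg

Calculated osmolality = 2·Na + glucose + urea
= 2·140 + 7.2 + 33.6
= 280 + 7.20 + 33.60
= 320.8 mOsm/kg ≈ 320.8 mOsm/kg
Osmolar gap = measured − calculated = 326 − 320.8 = 5.2 mOsm/kg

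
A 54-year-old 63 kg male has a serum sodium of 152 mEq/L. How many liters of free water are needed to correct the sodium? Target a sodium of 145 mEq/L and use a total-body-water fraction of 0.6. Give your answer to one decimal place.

TBW = 0.6 · 63 = 37.8 L
Free water deficit = TBW · (Na/145 − 1)
= 37.8 · (152/145 − 1)
= 37.8 · 0.0483
= 1.83 L

1.8 L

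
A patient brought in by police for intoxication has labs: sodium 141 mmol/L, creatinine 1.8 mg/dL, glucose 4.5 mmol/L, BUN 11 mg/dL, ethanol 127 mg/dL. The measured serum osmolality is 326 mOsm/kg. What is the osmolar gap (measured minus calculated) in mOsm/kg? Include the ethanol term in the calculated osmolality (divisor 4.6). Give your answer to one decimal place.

8.0 mOsm/kg

Calculated osmolality = 2·Na + glucose + BUN/2.8 + ethanol/4.6
= 2·141 + 4.5 + 11/2.8 + 127/4.6
= 282 + 4.50 + 3.93 + 27.61
= 318.04 mOsm/kg ≈ 318.0 mOsm/kg
Osmolar gap = measured − calculated = 326 − 318.0 = 8.0 mOsm/kg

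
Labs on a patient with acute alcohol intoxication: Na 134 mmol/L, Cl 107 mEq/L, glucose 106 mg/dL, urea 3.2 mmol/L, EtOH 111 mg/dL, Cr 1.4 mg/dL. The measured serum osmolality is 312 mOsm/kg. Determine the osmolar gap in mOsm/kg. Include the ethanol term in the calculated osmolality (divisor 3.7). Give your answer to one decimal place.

4.9 mOsm/kg

Calculated osmolality = 2·Na + glucose/18 + urea + ethanol/3.7
= 2·134 + 106/18 + 3.2 + 111/3.7
= 268 + 5.89 + 3.20 + 30
= 307.09 mOsm/kg ≈ 307.1 mOsm/kg
Osmolar gap = measured − calculated = 312 − 307.1 = 4.9 mOsm/kg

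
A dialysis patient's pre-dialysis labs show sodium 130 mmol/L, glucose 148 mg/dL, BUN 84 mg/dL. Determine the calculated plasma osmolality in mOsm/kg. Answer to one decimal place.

298.2 mOsm/kg

Calculated osmolality = 2·Na + glucose/18 + BUN/2.8
= 2·130 + 148/18 + 84/2.8
= 260 + 8.22 + 30
= 298.22 mOsm/kg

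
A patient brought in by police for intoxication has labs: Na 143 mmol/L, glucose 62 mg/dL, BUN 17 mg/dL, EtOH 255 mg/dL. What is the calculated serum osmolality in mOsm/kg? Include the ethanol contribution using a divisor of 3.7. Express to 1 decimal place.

Calculated osmolality = 2·Na + glucose/18 + BUN/2.8 + ethanol/3.7
= 2·143 + 62/18 + 17/2.8 + 255/3.7
= 286 + 3.44 + 6.07 + 68.92
= 364.43 mOsm/kg

364.4 mOsm/kg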